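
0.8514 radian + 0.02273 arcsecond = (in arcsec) 1.756e+05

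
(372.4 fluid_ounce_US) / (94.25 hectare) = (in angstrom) 116.9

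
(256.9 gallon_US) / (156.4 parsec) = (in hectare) 2.015e-23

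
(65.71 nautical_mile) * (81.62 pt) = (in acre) 0.8659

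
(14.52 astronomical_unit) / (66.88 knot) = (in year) 2002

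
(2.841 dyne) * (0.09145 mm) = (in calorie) 6.21e-10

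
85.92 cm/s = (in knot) 1.67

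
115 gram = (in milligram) 1.15e+05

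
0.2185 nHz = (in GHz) 2.185e-19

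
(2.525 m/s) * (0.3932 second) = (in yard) 1.086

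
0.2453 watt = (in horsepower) 0.000329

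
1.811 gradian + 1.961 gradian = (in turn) 0.00943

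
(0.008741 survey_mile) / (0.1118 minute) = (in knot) 4.076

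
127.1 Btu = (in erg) 1.341e+12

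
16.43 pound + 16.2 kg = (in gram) 2.365e+04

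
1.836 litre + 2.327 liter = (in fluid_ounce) 140.8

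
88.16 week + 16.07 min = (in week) 88.16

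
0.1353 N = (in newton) 0.1353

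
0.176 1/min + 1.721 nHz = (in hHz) 2.933e-05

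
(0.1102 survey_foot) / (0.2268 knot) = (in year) 9.129e-09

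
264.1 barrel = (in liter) 4.199e+04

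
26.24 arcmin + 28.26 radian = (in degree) 1620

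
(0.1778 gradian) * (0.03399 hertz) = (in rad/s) 9.493e-05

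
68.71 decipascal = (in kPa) 0.006871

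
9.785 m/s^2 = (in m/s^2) 9.785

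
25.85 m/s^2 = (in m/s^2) 25.85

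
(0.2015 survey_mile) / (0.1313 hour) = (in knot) 1.334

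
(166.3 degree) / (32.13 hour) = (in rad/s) 2.509e-05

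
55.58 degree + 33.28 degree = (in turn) 0.2468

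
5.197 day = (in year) 0.01424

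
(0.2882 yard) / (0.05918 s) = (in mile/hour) 9.961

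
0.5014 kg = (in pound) 1.105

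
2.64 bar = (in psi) 38.29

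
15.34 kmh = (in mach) 0.01251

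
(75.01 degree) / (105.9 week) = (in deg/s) 1.171e-06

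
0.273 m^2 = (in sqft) 2.939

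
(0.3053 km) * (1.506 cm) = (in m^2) 4.598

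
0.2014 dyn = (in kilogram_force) 2.054e-07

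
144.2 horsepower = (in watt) 1.075e+05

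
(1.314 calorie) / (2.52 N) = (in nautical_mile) 0.001178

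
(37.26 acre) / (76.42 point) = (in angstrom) 5.593e+16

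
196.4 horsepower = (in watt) 1.465e+05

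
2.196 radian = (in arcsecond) 4.53e+05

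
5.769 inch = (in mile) 9.105e-05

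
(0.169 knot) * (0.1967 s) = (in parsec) 5.542e-19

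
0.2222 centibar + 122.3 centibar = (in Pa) 1.225e+05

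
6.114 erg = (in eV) 3.816e+12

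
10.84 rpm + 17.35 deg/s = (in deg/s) 82.39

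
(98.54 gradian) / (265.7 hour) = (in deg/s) 9.272e-05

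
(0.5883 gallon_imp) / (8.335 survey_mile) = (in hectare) 1.994e-11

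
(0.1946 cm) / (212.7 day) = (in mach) 3.11e-13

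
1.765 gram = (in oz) 0.06226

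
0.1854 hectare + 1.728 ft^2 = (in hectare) 0.1854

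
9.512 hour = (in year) 0.001086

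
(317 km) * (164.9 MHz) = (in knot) 1.016e+14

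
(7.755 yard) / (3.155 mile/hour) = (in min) 0.0838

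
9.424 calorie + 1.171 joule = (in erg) 4.06e+08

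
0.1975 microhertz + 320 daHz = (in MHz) 0.0032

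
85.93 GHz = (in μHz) 8.593e+16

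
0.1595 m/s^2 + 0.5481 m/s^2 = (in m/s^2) 0.7076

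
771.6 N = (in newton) 771.6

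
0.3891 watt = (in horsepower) 0.0005218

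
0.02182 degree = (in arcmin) 1.309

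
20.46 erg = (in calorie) 4.89e-07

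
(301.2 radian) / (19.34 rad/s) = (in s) 15.57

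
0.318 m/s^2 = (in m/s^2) 0.318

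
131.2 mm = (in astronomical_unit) 8.77e-13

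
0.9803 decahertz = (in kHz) 0.009803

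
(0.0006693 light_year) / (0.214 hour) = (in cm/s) 8.219e+11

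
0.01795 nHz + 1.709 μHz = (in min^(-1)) 0.0001025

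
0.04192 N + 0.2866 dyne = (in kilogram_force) 0.004275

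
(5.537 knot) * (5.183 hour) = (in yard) 5.812e+04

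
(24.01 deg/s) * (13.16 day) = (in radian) 4.765e+05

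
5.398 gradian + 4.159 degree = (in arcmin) 541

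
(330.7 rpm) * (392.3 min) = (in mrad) 8.151e+08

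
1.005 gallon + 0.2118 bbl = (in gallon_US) 9.901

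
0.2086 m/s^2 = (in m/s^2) 0.2086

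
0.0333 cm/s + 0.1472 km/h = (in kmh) 0.1484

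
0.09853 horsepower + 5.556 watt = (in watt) 79.03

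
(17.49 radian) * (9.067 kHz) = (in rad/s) 1.586e+05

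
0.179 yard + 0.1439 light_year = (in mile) 8.459e+11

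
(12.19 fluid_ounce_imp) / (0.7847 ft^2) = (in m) 0.004751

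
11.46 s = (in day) 0.0001326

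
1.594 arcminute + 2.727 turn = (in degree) 981.7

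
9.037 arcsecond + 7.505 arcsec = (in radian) 8.02e-05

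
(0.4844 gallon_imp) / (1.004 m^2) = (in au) 1.466e-14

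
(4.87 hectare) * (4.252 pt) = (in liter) 7.305e+04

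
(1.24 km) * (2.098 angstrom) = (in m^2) 2.602e-07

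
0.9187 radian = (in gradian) 58.49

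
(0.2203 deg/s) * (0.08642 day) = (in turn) 4.569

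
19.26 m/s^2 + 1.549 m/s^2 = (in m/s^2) 20.81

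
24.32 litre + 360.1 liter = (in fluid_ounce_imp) 1.353e+04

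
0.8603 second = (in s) 0.8603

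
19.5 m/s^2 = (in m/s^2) 19.5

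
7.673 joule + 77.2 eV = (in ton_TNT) 1.834e-09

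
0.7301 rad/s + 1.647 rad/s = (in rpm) 22.7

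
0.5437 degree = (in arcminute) 32.62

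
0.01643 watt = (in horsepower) 2.203e-05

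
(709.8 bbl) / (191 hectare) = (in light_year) 6.245e-21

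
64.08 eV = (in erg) 1.027e-10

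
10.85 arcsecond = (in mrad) 0.0526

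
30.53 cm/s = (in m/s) 0.3053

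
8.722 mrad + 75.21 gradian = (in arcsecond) 2.455e+05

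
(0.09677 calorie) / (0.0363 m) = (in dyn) 1.115e+06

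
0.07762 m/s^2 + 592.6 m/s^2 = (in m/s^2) 592.7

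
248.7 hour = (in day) 10.36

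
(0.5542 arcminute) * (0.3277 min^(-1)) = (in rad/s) 8.805e-07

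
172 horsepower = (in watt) 1.283e+05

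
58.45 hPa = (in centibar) 5.845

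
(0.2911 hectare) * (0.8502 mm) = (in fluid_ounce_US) 8.369e+04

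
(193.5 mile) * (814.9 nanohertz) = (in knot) 0.4933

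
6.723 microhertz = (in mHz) 0.006723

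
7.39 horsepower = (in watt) 5511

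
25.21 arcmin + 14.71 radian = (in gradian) 936.9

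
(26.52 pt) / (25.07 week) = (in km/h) 2.221e-09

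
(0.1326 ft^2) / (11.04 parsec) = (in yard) 3.955e-20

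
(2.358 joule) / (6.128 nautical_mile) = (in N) 0.0002078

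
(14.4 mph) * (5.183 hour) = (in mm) 1.201e+08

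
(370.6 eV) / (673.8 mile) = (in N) 5.476e-23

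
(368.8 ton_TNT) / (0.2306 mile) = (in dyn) 4.158e+14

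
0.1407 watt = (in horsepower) 0.0001887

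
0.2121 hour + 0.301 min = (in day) 0.009047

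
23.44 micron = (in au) 1.567e-16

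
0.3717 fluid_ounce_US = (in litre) 0.01099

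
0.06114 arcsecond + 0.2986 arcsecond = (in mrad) 0.001744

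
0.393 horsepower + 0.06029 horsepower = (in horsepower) 0.4533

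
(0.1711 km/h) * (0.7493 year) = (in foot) 3.685e+06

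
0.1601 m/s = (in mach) 0.0004702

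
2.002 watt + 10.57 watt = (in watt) 12.57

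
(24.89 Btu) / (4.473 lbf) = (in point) 3.741e+06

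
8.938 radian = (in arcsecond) 1.844e+06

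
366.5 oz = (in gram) 1.039e+04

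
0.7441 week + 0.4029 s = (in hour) 125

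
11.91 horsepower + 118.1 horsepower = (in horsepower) 130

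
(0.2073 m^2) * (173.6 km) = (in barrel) 2.264e+05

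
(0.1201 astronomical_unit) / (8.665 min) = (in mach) 1.015e+05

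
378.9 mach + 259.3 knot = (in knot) 2.51e+05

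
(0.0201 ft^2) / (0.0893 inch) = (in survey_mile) 0.0005116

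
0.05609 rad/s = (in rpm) 0.5356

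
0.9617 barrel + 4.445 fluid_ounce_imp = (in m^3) 0.153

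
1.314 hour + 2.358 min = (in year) 0.0001545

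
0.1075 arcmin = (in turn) 4.977e-06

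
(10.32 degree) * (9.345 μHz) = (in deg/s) 9.644e-05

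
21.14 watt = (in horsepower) 0.02835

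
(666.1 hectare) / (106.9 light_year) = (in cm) 6.586e-10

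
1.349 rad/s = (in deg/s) 77.29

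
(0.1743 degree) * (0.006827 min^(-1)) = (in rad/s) 3.461e-07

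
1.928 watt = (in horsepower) 0.002585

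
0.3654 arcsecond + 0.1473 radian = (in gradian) 9.378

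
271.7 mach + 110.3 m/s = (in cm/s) 9.262e+06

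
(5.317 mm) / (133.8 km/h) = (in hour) 3.974e-08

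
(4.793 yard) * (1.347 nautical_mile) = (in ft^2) 1.177e+05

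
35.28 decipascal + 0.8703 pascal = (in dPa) 43.98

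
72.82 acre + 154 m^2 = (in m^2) 2.948e+05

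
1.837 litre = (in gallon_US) 0.4853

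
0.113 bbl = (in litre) 17.97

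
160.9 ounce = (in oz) 160.9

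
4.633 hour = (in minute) 278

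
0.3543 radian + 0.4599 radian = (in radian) 0.8142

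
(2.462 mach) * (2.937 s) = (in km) 2.462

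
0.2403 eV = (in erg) 3.85e-13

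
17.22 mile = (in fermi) 2.771e+19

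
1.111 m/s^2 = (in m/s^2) 1.111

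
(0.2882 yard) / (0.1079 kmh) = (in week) 1.454e-05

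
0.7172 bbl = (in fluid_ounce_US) 3856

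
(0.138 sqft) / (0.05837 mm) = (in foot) 720.6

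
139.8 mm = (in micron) 1.398e+05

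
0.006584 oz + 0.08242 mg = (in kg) 0.0001867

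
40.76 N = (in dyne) 4.076e+06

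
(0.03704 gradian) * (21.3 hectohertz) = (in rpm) 11.83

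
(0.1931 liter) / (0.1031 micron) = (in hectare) 0.1873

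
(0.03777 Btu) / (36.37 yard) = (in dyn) 1.198e+05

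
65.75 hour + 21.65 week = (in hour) 3703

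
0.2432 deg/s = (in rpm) 0.04053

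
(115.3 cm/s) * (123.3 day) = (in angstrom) 1.228e+17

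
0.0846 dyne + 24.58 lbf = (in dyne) 1.093e+07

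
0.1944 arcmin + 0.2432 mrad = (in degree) 0.01717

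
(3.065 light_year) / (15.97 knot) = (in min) 5.882e+13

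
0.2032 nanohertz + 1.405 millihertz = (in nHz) 1.405e+06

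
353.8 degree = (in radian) 6.175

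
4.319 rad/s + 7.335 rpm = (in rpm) 48.58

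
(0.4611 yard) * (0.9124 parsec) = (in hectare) 1.187e+12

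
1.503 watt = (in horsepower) 0.002016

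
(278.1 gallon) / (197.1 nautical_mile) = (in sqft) 3.104e-05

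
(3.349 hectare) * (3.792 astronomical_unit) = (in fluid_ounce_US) 6.424e+20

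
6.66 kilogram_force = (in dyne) 6.531e+06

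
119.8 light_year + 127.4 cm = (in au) 7.576e+06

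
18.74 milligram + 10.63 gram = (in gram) 10.65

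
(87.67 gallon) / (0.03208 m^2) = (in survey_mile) 0.006428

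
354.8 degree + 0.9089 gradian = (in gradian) 395.1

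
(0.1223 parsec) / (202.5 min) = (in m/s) 3.106e+11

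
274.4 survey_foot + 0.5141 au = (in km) 7.691e+07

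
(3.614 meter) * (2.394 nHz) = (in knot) 1.682e-08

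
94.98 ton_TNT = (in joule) 3.974e+11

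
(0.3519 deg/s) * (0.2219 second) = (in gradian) 0.08676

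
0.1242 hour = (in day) 0.005175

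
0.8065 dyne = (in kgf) 8.224e-07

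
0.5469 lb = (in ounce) 8.75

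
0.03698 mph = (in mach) 4.855e-05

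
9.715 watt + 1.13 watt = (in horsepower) 0.01454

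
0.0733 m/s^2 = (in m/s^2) 0.0733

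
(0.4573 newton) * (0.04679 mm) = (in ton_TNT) 5.114e-15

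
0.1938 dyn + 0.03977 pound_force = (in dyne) 1.769e+04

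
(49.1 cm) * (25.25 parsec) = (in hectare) 3.826e+13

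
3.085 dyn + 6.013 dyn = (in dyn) 9.098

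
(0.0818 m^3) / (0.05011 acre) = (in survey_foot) 0.001323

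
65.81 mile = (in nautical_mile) 57.19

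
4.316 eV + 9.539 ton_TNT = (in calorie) 9.539e+09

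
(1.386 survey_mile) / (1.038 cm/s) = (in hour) 59.69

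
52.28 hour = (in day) 2.178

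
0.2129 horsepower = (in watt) 158.8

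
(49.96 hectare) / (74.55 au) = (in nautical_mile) 2.419e-11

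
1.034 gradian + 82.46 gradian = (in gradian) 83.49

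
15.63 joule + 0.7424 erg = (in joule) 15.63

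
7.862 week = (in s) 4.755e+06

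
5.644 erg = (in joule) 5.644e-07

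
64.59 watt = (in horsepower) 0.08662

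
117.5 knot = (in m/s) 60.45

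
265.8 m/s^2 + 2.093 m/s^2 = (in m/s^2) 267.9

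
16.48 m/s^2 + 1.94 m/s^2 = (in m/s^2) 18.42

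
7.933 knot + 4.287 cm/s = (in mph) 9.225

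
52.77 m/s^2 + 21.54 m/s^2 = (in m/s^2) 74.31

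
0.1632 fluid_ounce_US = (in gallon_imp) 0.001062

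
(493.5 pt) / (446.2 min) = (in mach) 1.91e-08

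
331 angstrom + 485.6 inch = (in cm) 1233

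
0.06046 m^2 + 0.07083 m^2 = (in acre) 3.244e-05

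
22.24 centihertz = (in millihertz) 222.4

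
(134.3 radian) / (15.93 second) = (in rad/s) 8.431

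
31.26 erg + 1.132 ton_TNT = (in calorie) 1.132e+09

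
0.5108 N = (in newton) 0.5108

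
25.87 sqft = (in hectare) 0.0002403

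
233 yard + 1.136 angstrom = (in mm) 2.131e+05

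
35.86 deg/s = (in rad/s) 0.6259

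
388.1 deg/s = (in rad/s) 6.774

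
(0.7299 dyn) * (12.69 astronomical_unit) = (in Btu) 1.313e+04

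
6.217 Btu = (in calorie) 1568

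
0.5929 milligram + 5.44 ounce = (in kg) 0.1542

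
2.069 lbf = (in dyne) 9.203e+05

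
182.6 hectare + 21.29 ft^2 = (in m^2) 1.826e+06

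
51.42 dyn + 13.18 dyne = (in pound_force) 0.0001452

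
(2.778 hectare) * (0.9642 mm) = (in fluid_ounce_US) 9.057e+05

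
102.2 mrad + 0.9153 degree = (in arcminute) 406.3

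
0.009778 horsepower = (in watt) 7.291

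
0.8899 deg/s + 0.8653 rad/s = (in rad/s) 0.8808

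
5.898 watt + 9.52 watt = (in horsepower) 0.02068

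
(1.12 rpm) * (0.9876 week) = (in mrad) 7.006e+07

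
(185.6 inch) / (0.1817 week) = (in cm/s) 0.00429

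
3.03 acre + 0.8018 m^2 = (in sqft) 1.32e+05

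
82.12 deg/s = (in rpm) 13.69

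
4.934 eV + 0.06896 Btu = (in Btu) 0.06896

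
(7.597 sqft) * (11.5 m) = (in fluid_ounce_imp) 2.857e+05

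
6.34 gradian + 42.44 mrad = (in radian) 0.142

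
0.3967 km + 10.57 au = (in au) 10.57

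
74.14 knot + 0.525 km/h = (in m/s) 38.29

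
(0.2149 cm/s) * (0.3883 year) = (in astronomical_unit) 1.759e-07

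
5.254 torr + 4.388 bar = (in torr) 3297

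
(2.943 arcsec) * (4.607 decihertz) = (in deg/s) 0.0003766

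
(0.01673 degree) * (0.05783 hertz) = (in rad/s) 1.689e-05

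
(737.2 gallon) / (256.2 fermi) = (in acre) 2.692e+09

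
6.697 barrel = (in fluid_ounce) 3.6e+04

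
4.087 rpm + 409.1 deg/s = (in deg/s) 433.6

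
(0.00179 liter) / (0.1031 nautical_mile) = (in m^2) 9.375e-09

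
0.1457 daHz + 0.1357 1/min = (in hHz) 0.01459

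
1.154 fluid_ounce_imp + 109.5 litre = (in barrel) 0.6889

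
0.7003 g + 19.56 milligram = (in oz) 0.02539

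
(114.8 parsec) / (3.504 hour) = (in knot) 5.459e+14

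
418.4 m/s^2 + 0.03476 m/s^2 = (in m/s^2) 418.4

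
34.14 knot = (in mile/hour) 39.29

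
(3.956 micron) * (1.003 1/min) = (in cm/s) 6.613e-06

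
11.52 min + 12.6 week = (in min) 1.27e+05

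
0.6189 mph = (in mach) 0.0008125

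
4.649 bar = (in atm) 4.588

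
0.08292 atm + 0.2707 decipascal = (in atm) 0.08292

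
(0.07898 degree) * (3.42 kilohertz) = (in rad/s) 4.714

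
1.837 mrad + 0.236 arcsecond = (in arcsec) 379.1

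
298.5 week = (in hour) 5.015e+04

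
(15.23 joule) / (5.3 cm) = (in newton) 287.4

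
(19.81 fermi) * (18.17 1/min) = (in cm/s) 5.999e-13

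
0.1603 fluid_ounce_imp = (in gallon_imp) 0.001002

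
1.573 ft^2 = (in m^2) 0.1461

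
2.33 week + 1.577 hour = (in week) 2.339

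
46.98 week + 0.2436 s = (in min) 4.736e+05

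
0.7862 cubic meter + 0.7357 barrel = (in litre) 903.2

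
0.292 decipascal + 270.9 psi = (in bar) 18.68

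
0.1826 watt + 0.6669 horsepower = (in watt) 497.5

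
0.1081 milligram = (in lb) 2.383e-07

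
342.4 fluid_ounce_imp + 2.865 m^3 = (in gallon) 759.4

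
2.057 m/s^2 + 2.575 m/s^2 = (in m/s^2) 4.632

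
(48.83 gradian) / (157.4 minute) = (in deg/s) 0.004653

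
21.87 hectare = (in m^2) 2.187e+05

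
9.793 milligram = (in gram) 0.009793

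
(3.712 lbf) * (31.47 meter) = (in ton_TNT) 1.242e-07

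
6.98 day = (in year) 0.01912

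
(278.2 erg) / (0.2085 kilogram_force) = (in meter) 1.361e-05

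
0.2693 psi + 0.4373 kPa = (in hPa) 22.94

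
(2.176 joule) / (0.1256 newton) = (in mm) 1.732e+04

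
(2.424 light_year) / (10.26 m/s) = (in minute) 3.725e+13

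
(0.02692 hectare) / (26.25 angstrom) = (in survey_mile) 6.372e+07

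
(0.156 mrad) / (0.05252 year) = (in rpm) 8.994e-10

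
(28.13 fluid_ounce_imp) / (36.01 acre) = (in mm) 5.485e-06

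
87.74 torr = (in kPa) 11.7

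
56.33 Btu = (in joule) 5.943e+04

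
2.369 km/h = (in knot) 1.279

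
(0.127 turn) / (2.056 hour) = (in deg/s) 0.006177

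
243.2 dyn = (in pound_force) 0.0005467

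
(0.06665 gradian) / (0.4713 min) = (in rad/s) 3.702e-05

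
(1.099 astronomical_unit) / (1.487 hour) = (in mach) 9.02e+04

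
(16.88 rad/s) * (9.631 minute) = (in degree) 5.589e+05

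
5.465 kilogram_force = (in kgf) 5.465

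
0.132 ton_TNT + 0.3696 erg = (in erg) 5.523e+15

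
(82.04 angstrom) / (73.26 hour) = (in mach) 9.136e-17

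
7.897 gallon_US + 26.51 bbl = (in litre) 4245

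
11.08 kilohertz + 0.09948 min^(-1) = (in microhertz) 1.108e+10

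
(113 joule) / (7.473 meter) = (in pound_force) 3.399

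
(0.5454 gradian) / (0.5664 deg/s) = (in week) 1.433e-06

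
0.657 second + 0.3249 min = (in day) 0.0002332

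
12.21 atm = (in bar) 12.37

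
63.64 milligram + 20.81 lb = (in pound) 20.81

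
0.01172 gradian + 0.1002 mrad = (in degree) 0.01629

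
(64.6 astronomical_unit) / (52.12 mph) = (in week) 6.858e+05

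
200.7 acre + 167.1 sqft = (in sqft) 8.743e+06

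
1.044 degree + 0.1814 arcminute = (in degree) 1.047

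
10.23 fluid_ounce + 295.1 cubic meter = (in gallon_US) 7.796e+04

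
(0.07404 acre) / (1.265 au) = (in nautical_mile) 8.549e-13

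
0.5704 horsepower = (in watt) 425.3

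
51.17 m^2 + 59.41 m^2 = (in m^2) 110.6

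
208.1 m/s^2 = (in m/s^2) 208.1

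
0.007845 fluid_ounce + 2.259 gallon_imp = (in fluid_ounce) 347.3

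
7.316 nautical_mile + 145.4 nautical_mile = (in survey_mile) 175.7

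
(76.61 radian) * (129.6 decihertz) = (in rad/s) 992.9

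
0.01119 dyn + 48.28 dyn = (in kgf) 4.924e-05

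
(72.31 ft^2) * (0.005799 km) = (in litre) 3.896e+04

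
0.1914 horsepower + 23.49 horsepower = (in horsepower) 23.68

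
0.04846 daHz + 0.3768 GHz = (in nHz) 3.768e+17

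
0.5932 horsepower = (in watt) 442.3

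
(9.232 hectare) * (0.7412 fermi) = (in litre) 6.843e-08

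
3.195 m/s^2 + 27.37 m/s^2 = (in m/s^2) 30.57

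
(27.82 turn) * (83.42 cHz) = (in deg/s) 8355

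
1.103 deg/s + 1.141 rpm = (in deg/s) 7.949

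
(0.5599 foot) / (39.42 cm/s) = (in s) 0.4329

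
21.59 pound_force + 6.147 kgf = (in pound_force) 35.14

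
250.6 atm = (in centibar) 2.539e+04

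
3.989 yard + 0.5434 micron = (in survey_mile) 0.002266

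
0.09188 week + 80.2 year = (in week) 4182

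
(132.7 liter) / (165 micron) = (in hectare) 0.08042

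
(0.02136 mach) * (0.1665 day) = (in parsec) 3.391e-12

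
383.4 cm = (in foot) 12.58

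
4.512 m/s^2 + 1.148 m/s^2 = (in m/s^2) 5.66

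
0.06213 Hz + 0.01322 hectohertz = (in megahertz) 1.384e-06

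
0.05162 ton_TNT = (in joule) 2.16e+08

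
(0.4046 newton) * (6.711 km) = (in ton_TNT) 6.49e-07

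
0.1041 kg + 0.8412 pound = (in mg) 4.857e+05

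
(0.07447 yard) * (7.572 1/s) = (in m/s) 0.5156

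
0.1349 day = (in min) 194.3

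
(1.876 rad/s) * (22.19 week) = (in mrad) 2.518e+10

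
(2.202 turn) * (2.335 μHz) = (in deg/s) 0.001851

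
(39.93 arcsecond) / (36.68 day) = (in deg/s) 3.5e-09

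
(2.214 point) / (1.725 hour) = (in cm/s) 1.258e-05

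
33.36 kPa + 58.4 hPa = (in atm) 0.3869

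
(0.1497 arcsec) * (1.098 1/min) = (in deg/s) 7.61e-07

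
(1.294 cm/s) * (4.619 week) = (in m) 3.615e+04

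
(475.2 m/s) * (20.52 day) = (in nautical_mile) 4.549e+05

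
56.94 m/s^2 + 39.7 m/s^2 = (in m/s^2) 96.64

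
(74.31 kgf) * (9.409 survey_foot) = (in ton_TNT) 4.995e-07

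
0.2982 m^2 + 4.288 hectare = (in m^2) 4.288e+04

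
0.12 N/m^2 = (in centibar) 0.00012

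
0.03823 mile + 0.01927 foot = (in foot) 201.9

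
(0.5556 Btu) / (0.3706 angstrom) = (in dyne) 1.582e+18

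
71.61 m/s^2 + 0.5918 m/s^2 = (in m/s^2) 72.2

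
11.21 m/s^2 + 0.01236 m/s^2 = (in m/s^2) 11.22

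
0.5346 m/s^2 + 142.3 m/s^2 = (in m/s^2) 142.8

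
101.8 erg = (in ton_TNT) 2.433e-15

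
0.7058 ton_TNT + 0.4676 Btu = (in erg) 2.953e+16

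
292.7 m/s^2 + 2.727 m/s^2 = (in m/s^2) 295.4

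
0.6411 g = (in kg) 0.0006411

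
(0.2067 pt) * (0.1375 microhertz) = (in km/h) 3.609e-11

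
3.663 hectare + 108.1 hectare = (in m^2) 1.118e+06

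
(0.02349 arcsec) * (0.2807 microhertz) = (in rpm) 3.053e-13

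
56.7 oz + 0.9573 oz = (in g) 1635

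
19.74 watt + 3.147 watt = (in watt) 22.89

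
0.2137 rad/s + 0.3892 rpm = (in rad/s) 0.2545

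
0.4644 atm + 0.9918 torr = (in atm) 0.4657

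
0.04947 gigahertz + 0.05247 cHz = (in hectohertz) 4.947e+05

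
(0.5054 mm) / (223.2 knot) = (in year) 1.396e-13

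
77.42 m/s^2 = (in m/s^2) 77.42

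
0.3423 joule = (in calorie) 0.08181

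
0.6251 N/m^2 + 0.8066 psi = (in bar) 0.05562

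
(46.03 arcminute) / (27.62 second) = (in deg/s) 0.02778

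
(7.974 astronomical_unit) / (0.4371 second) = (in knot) 5.305e+12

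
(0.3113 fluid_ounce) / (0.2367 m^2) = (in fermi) 3.889e+10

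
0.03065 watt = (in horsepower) 4.11e-05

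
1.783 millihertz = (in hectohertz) 1.783e-05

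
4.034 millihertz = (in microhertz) 4034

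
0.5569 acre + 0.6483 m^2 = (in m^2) 2254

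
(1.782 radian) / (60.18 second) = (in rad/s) 0.02961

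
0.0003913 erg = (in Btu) 3.709e-14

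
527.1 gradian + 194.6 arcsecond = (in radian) 8.281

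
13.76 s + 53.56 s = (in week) 0.0001113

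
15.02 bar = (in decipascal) 1.502e+07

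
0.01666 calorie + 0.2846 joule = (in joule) 0.3543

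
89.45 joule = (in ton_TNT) 2.138e-08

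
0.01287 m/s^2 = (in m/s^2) 0.01287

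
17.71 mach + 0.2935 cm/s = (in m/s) 6030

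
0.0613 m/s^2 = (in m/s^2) 0.0613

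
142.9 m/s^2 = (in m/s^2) 142.9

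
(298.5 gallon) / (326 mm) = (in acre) 0.0008565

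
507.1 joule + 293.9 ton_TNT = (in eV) 7.675e+30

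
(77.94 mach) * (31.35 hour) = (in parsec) 9.707e-08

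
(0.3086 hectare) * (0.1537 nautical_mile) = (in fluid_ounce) 2.97e+10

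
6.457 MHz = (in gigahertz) 0.006457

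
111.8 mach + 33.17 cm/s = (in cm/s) 3.807e+06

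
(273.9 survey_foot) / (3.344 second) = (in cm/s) 2497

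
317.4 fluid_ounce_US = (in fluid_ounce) 317.4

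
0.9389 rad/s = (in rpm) 8.966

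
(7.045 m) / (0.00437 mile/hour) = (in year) 0.0001144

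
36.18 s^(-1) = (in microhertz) 3.618e+07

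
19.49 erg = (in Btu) 1.847e-09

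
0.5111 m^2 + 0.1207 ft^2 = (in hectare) 5.223e-05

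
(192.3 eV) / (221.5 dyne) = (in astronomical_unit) 9.298e-26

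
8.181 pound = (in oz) 130.9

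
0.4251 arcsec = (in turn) 3.28e-07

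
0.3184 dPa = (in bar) 3.184e-07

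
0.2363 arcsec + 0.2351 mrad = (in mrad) 0.2362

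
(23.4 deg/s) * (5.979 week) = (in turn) 2.35e+05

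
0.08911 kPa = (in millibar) 0.8911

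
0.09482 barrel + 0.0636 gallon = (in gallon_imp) 3.369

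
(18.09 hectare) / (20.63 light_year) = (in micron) 9.269e-07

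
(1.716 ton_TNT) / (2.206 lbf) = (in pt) 2.074e+12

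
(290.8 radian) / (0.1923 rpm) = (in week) 0.02388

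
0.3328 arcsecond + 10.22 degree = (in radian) 0.1784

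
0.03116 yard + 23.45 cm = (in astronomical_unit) 1.758e-12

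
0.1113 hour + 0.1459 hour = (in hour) 0.2572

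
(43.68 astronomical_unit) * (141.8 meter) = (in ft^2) 9.974e+15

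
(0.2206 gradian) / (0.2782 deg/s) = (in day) 8.26e-06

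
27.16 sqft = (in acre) 0.0006235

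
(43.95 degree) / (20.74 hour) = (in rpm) 9.811e-05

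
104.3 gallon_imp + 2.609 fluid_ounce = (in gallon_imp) 104.3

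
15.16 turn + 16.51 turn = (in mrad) 1.99e+05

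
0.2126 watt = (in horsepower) 0.0002851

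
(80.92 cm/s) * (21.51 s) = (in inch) 685.3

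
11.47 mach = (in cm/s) 3.906e+05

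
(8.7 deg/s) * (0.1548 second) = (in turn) 0.003741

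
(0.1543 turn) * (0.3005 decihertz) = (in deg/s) 1.669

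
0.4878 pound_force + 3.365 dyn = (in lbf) 0.4878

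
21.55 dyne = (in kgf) 2.197e-05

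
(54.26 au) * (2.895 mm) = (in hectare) 2.35e+06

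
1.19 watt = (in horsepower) 0.001596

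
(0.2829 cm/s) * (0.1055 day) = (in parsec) 8.357e-16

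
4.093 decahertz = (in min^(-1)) 2456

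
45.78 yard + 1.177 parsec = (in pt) 1.029e+20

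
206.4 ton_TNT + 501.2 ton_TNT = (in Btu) 2.806e+09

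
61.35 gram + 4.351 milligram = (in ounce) 2.164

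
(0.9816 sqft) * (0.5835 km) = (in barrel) 334.7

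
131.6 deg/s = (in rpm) 21.93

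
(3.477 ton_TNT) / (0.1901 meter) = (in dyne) 7.653e+15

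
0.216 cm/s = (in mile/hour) 0.004832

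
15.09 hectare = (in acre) 37.29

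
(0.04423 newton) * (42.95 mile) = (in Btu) 2.898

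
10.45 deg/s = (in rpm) 1.742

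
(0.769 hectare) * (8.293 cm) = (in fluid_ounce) 2.156e+07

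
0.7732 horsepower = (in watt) 576.6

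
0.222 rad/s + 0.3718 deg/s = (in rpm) 2.182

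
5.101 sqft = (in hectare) 4.739e-05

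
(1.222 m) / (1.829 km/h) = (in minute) 0.04009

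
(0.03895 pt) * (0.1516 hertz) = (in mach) 6.118e-09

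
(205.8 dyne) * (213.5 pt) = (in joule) 0.000155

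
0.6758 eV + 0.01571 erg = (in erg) 0.01571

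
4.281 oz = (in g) 121.4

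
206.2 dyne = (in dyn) 206.2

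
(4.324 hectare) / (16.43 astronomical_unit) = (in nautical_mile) 9.499e-12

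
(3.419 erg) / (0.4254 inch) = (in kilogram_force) 3.227e-06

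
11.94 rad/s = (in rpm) 114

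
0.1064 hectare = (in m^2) 1064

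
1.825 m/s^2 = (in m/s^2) 1.825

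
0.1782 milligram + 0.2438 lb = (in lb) 0.2438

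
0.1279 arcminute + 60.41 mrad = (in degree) 3.463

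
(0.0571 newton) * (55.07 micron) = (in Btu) 2.98e-09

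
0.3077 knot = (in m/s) 0.1583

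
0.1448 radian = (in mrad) 144.8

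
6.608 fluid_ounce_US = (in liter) 0.1954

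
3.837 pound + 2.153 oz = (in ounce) 63.55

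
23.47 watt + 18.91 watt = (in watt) 42.38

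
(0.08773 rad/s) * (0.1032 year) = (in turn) 4.544e+04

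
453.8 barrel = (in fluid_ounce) 2.44e+06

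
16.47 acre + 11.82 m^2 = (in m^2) 6.666e+04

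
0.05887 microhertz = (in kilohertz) 5.887e-11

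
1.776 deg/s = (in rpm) 0.296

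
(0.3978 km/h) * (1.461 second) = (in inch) 6.356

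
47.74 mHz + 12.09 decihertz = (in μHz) 1.257e+06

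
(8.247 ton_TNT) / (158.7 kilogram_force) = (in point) 6.285e+10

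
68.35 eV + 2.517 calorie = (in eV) 6.573e+19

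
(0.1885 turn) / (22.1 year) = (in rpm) 1.623e-08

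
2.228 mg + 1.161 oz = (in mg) 3.292e+04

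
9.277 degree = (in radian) 0.1619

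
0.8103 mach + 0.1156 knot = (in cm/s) 2.76e+04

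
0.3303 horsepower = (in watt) 246.3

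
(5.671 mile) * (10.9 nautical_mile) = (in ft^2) 1.983e+09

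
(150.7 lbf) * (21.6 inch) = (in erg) 3.678e+09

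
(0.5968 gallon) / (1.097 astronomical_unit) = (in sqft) 1.482e-13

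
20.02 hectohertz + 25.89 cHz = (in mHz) 2.002e+06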